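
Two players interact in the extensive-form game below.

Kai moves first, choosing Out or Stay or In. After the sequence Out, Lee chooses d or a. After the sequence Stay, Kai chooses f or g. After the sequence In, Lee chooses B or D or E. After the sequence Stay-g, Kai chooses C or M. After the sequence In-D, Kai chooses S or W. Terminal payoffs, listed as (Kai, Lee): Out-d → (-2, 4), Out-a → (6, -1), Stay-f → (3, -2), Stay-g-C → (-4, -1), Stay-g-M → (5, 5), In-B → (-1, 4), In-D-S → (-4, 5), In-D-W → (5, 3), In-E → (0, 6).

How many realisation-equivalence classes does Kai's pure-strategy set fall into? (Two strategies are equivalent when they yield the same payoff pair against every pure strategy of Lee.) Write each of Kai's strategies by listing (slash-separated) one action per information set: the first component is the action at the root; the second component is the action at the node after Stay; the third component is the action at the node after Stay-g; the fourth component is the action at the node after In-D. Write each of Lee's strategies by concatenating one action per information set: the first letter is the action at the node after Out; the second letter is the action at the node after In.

Kai has 24 pure strategies: Out/f/C/S, Out/f/C/W, Out/f/M/S, Out/f/M/W, Out/g/C/S, Out/g/C/W, Out/g/M/S, Out/g/M/W, Stay/f/C/S, Stay/f/C/W, Stay/f/M/S, Stay/f/M/W, Stay/g/C/S, Stay/g/C/W, Stay/g/M/S, Stay/g/M/W, In/f/C/S, In/f/C/W, In/f/M/S, In/f/M/W, In/g/C/S, In/g/C/W, In/g/M/S, In/g/M/W. Columns: dB, dD, dE, aB, aD, aE.
{Out/f/C/S, Out/f/C/W, Out/f/M/S, Out/f/M/W, Out/g/C/S, Out/g/C/W, Out/g/M/S, Out/g/M/W} → row (-2,4) (-2,4) (-2,4) (6,-1) (6,-1) (6,-1)
{Stay/f/C/S, Stay/f/C/W, Stay/f/M/S, Stay/f/M/W} → row (3,-2) (3,-2) (3,-2) (3,-2) (3,-2) (3,-2)
{Stay/g/C/S, Stay/g/C/W} → row (-4,-1) (-4,-1) (-4,-1) (-4,-1) (-4,-1) (-4,-1)
{Stay/g/M/S, Stay/g/M/W} → row (5,5) (5,5) (5,5) (5,5) (5,5) (5,5)
{In/f/C/S, In/f/M/S, In/g/C/S, In/g/M/S} → row (-1,4) (-4,5) (0,6) (-1,4) (-4,5) (0,6)
{In/f/C/W, In/f/M/W, In/g/C/W, In/g/M/W} → row (-1,4) (5,3) (0,6) (-1,4) (5,3) (0,6)
That's 6 distinct rows out of 24 strategies.

6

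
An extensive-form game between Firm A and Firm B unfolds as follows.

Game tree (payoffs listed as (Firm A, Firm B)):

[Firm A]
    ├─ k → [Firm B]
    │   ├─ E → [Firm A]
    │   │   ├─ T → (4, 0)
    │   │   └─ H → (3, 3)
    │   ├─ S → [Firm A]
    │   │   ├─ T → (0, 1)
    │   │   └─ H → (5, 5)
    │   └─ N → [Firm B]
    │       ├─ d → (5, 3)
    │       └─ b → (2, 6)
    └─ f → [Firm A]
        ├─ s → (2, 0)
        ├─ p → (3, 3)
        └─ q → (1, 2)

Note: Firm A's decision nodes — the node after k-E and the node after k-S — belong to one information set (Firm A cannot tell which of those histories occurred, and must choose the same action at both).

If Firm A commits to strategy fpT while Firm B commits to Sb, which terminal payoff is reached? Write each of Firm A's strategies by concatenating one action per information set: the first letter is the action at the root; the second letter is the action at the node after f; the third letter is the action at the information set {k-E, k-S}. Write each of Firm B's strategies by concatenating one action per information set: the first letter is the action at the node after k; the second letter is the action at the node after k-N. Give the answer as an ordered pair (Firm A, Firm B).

(3, 3)

Trace the play path from the root:
  Firm A plays f
  Firm A plays p at [f]
→ terminal payoff (3, 3).
(Firm A's choice at the information set {k-E, k-S} is never reached on this path, so it doesn't affect the outcome.)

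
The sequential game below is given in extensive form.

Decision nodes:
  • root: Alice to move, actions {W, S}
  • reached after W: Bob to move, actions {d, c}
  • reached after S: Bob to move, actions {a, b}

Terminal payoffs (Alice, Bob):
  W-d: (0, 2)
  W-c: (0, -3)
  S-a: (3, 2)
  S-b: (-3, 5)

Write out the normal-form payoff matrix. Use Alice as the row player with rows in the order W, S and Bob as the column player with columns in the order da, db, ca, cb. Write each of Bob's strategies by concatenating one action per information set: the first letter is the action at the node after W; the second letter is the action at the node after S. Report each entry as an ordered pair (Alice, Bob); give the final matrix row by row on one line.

W: (0,2) (0,2) (0,-3) (0,-3) | S: (3,2) (-3,5) (3,2) (-3,5)

           da       db       ca       cb
   W    (0,2)    (0,2)   (0,-3)   (0,-3)
   S    (3,2)   (-3,5)    (3,2)   (-3,5)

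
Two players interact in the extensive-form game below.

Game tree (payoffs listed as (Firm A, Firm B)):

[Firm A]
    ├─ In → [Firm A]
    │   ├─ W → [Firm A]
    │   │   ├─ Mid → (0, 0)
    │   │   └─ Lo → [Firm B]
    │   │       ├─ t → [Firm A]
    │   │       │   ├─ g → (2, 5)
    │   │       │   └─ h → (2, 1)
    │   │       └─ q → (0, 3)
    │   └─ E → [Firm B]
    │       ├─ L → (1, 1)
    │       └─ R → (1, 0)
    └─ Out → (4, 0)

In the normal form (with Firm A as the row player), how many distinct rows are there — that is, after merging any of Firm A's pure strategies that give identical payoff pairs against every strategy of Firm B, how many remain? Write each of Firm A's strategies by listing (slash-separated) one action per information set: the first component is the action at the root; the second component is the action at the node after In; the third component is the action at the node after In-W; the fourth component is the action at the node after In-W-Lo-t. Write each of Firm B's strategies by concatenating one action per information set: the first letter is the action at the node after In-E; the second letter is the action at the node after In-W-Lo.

5

Firm A has 16 pure strategies: In/W/Mid/g, In/W/Mid/h, In/W/Lo/g, In/W/Lo/h, In/E/Mid/g, In/E/Mid/h, In/E/Lo/g, In/E/Lo/h, Out/W/Mid/g, Out/W/Mid/h, Out/W/Lo/g, Out/W/Lo/h, Out/E/Mid/g, Out/E/Mid/h, Out/E/Lo/g, Out/E/Lo/h. Columns: Lt, Lq, Rt, Rq.
{In/W/Mid/g, In/W/Mid/h} → row (0,0) (0,0) (0,0) (0,0)
{In/W/Lo/g} → row (2,5) (0,3) (2,5) (0,3)
{In/W/Lo/h} → row (2,1) (0,3) (2,1) (0,3)
{In/E/Mid/g, In/E/Mid/h, In/E/Lo/g, In/E/Lo/h} → row (1,1) (1,1) (1,0) (1,0)
{Out/W/Mid/g, Out/W/Mid/h, Out/W/Lo/g, Out/W/Lo/h, Out/E/Mid/g, Out/E/Mid/h, Out/E/Lo/g, Out/E/Lo/h} → row (4,0) (4,0) (4,0) (4,0)
That's 5 distinct rows out of 16 strategies.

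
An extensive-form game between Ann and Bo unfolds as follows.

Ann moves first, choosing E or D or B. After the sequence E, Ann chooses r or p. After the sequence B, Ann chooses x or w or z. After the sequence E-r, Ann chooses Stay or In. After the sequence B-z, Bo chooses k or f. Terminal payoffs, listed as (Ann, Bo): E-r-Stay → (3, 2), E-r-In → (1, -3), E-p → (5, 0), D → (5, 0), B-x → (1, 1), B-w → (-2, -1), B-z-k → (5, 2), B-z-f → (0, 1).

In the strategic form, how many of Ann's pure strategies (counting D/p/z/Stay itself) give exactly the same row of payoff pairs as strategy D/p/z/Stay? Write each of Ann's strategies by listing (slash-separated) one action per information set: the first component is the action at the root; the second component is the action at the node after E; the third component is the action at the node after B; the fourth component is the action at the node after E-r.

18

Row for D/p/z/Stay (columns k, f): (5,0) (5,0).
Under D/p/z/Stay, Ann's choice at the node after E and at the node after B and at the node after E-r can never be reached regardless of what Bo does, so varying those choices leaves every outcome unchanged.
Holding the reachable choices fixed and varying the unreachable ones freely already gives 2 × 3 × 2 = 12 equivalent strategies.
Checking the remaining rows, E/p/x/Stay, E/p/x/In, E/p/w/Stay, E/p/w/In, E/p/z/Stay, E/p/z/In also happen to give the same payoffs in every column, bringing the total to 18: E/p/x/Stay, E/p/x/In, E/p/w/Stay, E/p/w/In, E/p/z/Stay, E/p/z/In, D/r/x/Stay, D/r/x/In, D/r/w/Stay, D/r/w/In, D/r/z/Stay, D/r/z/In, D/p/x/Stay, D/p/x/In, D/p/w/Stay, D/p/w/In, D/p/z/Stay, D/p/z/In.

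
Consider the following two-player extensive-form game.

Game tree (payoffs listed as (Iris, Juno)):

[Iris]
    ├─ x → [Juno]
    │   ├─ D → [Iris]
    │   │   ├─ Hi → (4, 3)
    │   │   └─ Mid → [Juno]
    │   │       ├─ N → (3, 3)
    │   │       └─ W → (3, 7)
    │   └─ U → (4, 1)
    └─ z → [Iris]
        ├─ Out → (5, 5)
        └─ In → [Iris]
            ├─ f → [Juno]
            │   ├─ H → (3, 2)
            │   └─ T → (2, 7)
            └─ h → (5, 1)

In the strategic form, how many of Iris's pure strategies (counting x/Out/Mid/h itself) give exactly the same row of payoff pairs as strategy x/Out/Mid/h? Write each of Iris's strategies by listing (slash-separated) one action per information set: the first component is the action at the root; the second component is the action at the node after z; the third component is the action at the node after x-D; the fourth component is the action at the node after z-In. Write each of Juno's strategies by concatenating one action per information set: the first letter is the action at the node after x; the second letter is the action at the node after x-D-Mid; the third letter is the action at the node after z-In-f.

4

Row for x/Out/Mid/h (columns DNH, DNT, DWH, DWT, UNH, UNT, UWH, UWT): (3,3) (3,3) (3,7) (3,7) (4,1) (4,1) (4,1) (4,1).
Under x/Out/Mid/h, Iris's choice at the node after z and at the node after z-In can never be reached regardless of what Juno does, so varying those choices leaves every outcome unchanged.
Holding the reachable choices fixed and varying the unreachable ones freely already gives 2 × 2 = 4 equivalent strategies.
No other strategy reproduces this row, so those 4 are the full class: x/Out/Mid/f, x/Out/Mid/h, x/In/Mid/f, x/In/Mid/h.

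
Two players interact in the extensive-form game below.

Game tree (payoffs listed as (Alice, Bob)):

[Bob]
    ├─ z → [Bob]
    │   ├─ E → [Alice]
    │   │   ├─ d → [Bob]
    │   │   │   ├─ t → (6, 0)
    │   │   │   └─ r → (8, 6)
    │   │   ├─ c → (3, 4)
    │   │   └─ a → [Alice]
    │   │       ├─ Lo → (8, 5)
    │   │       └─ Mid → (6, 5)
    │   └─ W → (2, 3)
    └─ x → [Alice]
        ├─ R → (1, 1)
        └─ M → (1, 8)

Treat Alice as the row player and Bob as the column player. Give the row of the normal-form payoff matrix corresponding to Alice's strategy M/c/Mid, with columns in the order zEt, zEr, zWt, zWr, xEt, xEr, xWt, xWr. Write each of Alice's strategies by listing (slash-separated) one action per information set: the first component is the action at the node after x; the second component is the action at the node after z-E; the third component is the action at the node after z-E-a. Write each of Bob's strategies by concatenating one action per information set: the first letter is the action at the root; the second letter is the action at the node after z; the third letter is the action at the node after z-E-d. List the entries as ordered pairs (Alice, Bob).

vs zEt: Bob plays z → Bob plays E at [z] → Alice plays c at [z-E] → (3, 4)
vs zEr: Bob plays z → Bob plays E at [z] → Alice plays c at [z-E] → (3, 4)
vs zWt: Bob plays z → Bob plays W at [z] → (2, 3)
vs zWr: Bob plays z → Bob plays W at [z] → (2, 3)
vs xEt: Bob plays x → Alice plays M at [x] → (1, 8)
vs xEr: Bob plays x → Alice plays M at [x] → (1, 8)
vs xWt: Bob plays x → Alice plays M at [x] → (1, 8)
vs xWr: Bob plays x → Alice plays M at [x] → (1, 8)

(3,4) (3,4) (2,3) (2,3) (1,8) (1,8) (1,8) (1,8)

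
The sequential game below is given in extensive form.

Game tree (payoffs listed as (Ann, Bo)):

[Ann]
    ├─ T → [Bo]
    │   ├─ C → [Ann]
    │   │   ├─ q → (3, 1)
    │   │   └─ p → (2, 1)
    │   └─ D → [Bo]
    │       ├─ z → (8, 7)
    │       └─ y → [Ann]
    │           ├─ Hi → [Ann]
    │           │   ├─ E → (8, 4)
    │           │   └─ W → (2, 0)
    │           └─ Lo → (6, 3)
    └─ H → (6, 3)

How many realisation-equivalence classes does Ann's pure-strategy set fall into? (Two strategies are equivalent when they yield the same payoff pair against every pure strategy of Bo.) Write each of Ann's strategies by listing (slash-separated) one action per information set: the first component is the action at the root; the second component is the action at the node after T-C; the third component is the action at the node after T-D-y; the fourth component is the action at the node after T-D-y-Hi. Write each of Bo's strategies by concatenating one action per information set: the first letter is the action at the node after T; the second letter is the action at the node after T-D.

7

Ann has 16 pure strategies: T/q/Hi/E, T/q/Hi/W, T/q/Lo/E, T/q/Lo/W, T/p/Hi/E, T/p/Hi/W, T/p/Lo/E, T/p/Lo/W, H/q/Hi/E, H/q/Hi/W, H/q/Lo/E, H/q/Lo/W, H/p/Hi/E, H/p/Hi/W, H/p/Lo/E, H/p/Lo/W. Columns: Cz, Cy, Dz, Dy.
{T/q/Hi/E} → row (3,1) (3,1) (8,7) (8,4)
{T/q/Hi/W} → row (3,1) (3,1) (8,7) (2,0)
{T/q/Lo/E, T/q/Lo/W} → row (3,1) (3,1) (8,7) (6,3)
{T/p/Hi/E} → row (2,1) (2,1) (8,7) (8,4)
{T/p/Hi/W} → row (2,1) (2,1) (8,7) (2,0)
{T/p/Lo/E, T/p/Lo/W} → row (2,1) (2,1) (8,7) (6,3)
{H/q/Hi/E, H/q/Hi/W, H/q/Lo/E, H/q/Lo/W, H/p/Hi/E, H/p/Hi/W, H/p/Lo/E, H/p/Lo/W} → row (6,3) (6,3) (6,3) (6,3)
That's 7 distinct rows out of 16 strategies.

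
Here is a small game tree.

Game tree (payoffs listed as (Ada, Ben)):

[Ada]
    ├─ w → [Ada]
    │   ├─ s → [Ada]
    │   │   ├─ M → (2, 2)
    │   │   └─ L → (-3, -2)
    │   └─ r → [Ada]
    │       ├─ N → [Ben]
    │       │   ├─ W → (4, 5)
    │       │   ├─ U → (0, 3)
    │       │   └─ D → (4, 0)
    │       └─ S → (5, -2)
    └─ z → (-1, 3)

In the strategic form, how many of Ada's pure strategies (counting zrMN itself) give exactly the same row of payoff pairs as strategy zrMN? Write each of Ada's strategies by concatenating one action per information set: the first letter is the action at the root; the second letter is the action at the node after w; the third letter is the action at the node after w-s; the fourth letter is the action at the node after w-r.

Row for zrMN (columns W, U, D): (-1,3) (-1,3) (-1,3).
Under zrMN, Ada's choice at the node after w and at the node after w-s and at the node after w-r can never be reached regardless of what Ben does, so varying those choices leaves every outcome unchanged.
Holding the reachable choices fixed and varying the unreachable ones freely already gives 2 × 2 × 2 = 8 equivalent strategies.
No other strategy reproduces this row, so those 8 are the full class: zsMN, zsMS, zsLN, zsLS, zrMN, zrMS, zrLN, zrLS.

8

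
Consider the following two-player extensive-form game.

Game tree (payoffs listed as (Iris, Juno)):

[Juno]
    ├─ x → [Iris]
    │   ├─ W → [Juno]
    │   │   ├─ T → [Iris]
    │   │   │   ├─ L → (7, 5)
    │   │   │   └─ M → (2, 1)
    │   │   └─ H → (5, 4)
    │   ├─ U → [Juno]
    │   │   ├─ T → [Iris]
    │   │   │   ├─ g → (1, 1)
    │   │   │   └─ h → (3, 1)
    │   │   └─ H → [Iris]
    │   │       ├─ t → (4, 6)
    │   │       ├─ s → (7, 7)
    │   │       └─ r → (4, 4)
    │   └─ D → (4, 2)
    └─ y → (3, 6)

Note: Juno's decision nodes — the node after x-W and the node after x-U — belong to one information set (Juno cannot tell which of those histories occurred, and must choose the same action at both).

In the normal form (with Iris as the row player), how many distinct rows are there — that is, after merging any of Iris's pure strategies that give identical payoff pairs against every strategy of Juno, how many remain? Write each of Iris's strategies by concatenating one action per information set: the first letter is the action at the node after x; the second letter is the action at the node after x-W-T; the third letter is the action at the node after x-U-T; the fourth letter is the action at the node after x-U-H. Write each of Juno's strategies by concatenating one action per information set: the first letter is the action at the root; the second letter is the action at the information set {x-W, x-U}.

Iris has 36 pure strategies: WLgt, WLgs, WLgr, WLht, WLhs, WLhr, WMgt, WMgs, WMgr, WMht, WMhs, WMhr, ULgt, ULgs, ULgr, ULht, ULhs, ULhr, UMgt, UMgs, UMgr, UMht, UMhs, UMhr, DLgt, DLgs, DLgr, DLht, DLhs, DLhr, DMgt, DMgs, DMgr, DMht, DMhs, DMhr. Columns: xT, xH, yT, yH.
{WLgt, WLgs, WLgr, WLht, WLhs, WLhr} → row (7,5) (5,4) (3,6) (3,6)
{WMgt, WMgs, WMgr, WMht, WMhs, WMhr} → row (2,1) (5,4) (3,6) (3,6)
{ULgt, UMgt} → row (1,1) (4,6) (3,6) (3,6)
{ULgs, UMgs} → row (1,1) (7,7) (3,6) (3,6)
{ULgr, UMgr} → row (1,1) (4,4) (3,6) (3,6)
{ULht, UMht} → row (3,1) (4,6) (3,6) (3,6)
{ULhs, UMhs} → row (3,1) (7,7) (3,6) (3,6)
{ULhr, UMhr} → row (3,1) (4,4) (3,6) (3,6)
{DLgt, DLgs, DLgr, DLht, DLhs, DLhr, DMgt, DMgs, DMgr, DMht, DMhs, DMhr} → row (4,2) (4,2) (3,6) (3,6)
That's 9 distinct rows out of 36 strategies.

9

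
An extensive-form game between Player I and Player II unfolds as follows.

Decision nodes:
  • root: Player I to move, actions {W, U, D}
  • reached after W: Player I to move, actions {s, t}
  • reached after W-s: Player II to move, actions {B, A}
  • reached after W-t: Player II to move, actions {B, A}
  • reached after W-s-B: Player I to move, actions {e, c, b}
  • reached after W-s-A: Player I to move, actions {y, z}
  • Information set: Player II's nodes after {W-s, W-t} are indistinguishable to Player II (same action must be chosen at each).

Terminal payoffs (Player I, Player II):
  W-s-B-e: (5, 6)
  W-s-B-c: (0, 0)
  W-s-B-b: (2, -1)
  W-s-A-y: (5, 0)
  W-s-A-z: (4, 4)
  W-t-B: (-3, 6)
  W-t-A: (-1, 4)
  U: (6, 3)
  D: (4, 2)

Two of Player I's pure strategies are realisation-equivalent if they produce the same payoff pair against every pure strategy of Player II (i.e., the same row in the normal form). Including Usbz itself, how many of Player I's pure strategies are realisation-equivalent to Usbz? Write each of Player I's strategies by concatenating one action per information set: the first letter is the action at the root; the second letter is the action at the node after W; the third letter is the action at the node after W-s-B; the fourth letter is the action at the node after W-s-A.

Row for Usbz (columns B, A): (6,3) (6,3).
Under Usbz, Player I's choice at the node after W and at the node after W-s-B and at the node after W-s-A can never be reached regardless of what Player II does, so varying those choices leaves every outcome unchanged.
Holding the reachable choices fixed and varying the unreachable ones freely already gives 2 × 3 × 2 = 12 equivalent strategies.
No other strategy reproduces this row, so those 12 are the full class: Usey, Usez, Uscy, Uscz, Usby, Usbz, Utey, Utez, Utcy, Utcz, Utby, Utbz.

12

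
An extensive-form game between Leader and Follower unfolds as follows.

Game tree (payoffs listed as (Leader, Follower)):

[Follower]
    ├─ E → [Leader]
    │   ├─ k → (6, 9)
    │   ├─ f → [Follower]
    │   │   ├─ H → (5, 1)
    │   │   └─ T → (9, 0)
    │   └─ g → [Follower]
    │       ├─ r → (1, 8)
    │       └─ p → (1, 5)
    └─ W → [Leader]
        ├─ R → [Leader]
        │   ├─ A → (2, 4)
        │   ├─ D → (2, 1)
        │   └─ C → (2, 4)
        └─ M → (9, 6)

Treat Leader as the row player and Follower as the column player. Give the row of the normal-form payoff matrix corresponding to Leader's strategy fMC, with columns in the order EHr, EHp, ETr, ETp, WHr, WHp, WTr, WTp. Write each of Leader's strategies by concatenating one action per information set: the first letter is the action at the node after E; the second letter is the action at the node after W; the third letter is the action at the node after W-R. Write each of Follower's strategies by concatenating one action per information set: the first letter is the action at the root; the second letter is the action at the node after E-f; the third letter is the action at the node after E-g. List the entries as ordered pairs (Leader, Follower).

vs EHr: Follower plays E → Leader plays f at [E] → Follower plays H at [E-f] → (5, 1)
vs EHp: Follower plays E → Leader plays f at [E] → Follower plays H at [E-f] → (5, 1)
vs ETr: Follower plays E → Leader plays f at [E] → Follower plays T at [E-f] → (9, 0)
vs ETp: Follower plays E → Leader plays f at [E] → Follower plays T at [E-f] → (9, 0)
vs WHr: Follower plays W → Leader plays M at [W] → (9, 6)
vs WHp: Follower plays W → Leader plays M at [W] → (9, 6)
vs WTr: Follower plays W → Leader plays M at [W] → (9, 6)
vs WTp: Follower plays W → Leader plays M at [W] → (9, 6)

(5,1) (5,1) (9,0) (9,0) (9,6) (9,6) (9,6) (9,6)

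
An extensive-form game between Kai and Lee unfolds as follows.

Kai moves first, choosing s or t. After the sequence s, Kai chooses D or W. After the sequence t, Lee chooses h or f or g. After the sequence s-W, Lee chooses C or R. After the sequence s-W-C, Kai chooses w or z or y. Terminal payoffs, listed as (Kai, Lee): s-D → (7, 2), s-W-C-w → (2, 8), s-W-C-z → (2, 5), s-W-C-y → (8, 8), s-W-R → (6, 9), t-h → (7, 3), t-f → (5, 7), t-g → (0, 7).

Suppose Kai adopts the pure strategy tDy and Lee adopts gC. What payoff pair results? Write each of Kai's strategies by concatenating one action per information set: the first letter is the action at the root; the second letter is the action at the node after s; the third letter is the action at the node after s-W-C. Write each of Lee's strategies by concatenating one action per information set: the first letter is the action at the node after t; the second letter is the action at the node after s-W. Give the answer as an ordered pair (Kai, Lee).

(0, 7)

Trace the play path from the root:
  Kai plays t
  Lee plays g at [t]
→ terminal payoff (0, 7).
(Kai's choice at the node after s is never reached on this path, so it doesn't affect the outcome.)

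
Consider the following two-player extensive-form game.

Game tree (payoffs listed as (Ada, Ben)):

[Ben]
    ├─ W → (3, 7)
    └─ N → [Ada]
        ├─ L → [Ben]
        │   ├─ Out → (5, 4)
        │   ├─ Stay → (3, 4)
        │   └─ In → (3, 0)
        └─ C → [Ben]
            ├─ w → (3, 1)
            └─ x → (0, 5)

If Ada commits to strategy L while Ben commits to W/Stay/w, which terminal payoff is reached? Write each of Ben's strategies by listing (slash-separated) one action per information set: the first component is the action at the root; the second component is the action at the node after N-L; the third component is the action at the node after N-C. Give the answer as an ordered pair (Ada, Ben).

(3, 7)

Trace the play path from the root:
  Ben plays W
→ terminal payoff (3, 7).
(Ada's choice at the node after N is never reached on this path, so it doesn't affect the outcome.)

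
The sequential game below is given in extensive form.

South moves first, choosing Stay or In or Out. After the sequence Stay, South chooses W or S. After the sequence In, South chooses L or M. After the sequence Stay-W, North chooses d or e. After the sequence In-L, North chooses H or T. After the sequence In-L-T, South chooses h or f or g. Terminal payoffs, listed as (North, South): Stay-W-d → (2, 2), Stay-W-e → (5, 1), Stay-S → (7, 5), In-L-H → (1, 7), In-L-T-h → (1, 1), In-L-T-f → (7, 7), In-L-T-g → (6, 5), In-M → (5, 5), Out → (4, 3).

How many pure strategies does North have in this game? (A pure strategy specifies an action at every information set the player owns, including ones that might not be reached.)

4

North owns the node after Stay-W with actions {d, e} — two choices.
North owns the node after In-L with actions {H, T} — two choices.
A pure strategy fixes one action at each information set independently, so the count is the product 2 × 2 = 4.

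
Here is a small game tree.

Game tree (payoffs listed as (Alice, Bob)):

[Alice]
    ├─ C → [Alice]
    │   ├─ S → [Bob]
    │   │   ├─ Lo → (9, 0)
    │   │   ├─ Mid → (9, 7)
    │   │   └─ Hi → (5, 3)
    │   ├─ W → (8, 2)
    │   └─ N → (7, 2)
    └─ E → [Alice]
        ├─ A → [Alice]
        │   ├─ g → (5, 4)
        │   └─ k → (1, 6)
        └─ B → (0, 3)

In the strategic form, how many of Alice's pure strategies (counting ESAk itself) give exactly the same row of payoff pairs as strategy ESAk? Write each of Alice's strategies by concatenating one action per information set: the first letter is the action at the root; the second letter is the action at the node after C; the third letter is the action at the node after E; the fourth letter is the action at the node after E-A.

Row for ESAk (columns Lo, Mid, Hi): (1,6) (1,6) (1,6).
Under ESAk, Alice's choice at the node after C can never be reached regardless of what Bob does, so varying those choices leaves every outcome unchanged.
Holding the reachable choices fixed and varying the unreachable one freely already gives 3 equivalent strategies.
No other strategy reproduces this row, so those 3 are the full class: ESAk, EWAk, ENAk.

3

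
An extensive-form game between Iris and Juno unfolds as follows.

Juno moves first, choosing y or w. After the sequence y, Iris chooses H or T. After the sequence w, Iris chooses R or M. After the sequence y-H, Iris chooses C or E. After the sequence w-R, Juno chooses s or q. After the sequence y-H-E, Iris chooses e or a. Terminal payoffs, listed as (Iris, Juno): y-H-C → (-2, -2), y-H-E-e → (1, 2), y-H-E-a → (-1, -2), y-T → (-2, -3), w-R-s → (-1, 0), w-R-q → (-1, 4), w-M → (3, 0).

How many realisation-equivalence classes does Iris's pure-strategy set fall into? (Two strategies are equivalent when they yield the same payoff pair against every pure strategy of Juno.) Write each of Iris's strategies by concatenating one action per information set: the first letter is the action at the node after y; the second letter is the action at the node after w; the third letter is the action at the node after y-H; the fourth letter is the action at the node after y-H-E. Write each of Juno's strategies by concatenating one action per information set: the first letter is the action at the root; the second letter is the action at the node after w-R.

8

Iris has 16 pure strategies: HRCe, HRCa, HREe, HREa, HMCe, HMCa, HMEe, HMEa, TRCe, TRCa, TREe, TREa, TMCe, TMCa, TMEe, TMEa. Columns: ys, yq, ws, wq.
{HRCe, HRCa} → row (-2,-2) (-2,-2) (-1,0) (-1,4)
{HREe} → row (1,2) (1,2) (-1,0) (-1,4)
{HREa} → row (-1,-2) (-1,-2) (-1,0) (-1,4)
{HMCe, HMCa} → row (-2,-2) (-2,-2) (3,0) (3,0)
{HMEe} → row (1,2) (1,2) (3,0) (3,0)
{HMEa} → row (-1,-2) (-1,-2) (3,0) (3,0)
{TRCe, TRCa, TREe, TREa} → row (-2,-3) (-2,-3) (-1,0) (-1,4)
{TMCe, TMCa, TMEe, TMEa} → row (-2,-3) (-2,-3) (3,0) (3,0)
That's 8 distinct rows out of 16 strategies.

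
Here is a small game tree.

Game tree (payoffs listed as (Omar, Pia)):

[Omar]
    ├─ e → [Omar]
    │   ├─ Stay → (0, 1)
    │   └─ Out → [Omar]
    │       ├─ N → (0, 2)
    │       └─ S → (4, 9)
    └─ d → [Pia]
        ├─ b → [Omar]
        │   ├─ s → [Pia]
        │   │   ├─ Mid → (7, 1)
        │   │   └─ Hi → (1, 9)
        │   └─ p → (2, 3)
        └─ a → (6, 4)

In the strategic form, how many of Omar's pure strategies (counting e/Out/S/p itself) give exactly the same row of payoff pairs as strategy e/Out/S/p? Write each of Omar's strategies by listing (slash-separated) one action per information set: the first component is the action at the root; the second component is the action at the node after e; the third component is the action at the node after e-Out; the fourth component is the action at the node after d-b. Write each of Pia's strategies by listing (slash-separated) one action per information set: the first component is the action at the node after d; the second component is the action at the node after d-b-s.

Row for e/Out/S/p (columns b/Mid, b/Hi, a/Mid, a/Hi): (4,9) (4,9) (4,9) (4,9).
Under e/Out/S/p, Omar's choice at the node after d-b can never be reached regardless of what Pia does, so varying those choices leaves every outcome unchanged.
Holding the reachable choices fixed and varying the unreachable one freely already gives 2 equivalent strategies.
No other strategy reproduces this row, so those 2 are the full class: e/Out/S/s, e/Out/S/p.

2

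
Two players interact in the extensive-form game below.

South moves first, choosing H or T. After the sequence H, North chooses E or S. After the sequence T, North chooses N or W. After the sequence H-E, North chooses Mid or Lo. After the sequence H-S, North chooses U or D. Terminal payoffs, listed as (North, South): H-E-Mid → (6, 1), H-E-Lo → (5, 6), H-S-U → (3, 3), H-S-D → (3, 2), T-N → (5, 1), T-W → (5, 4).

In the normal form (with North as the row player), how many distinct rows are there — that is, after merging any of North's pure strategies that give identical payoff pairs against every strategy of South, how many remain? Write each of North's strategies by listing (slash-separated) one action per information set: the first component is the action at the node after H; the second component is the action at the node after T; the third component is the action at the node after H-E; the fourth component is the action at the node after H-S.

North has 16 pure strategies: E/N/Mid/U, E/N/Mid/D, E/N/Lo/U, E/N/Lo/D, E/W/Mid/U, E/W/Mid/D, E/W/Lo/U, E/W/Lo/D, S/N/Mid/U, S/N/Mid/D, S/N/Lo/U, S/N/Lo/D, S/W/Mid/U, S/W/Mid/D, S/W/Lo/U, S/W/Lo/D. Columns: H, T.
{E/N/Mid/U, E/N/Mid/D} → row (6,1) (5,1)
{E/N/Lo/U, E/N/Lo/D} → row (5,6) (5,1)
{E/W/Mid/U, E/W/Mid/D} → row (6,1) (5,4)
{E/W/Lo/U, E/W/Lo/D} → row (5,6) (5,4)
{S/N/Mid/U, S/N/Lo/U} → row (3,3) (5,1)
{S/N/Mid/D, S/N/Lo/D} → row (3,2) (5,1)
{S/W/Mid/U, S/W/Lo/U} → row (3,3) (5,4)
{S/W/Mid/D, S/W/Lo/D} → row (3,2) (5,4)
That's 8 distinct rows out of 16 strategies.

8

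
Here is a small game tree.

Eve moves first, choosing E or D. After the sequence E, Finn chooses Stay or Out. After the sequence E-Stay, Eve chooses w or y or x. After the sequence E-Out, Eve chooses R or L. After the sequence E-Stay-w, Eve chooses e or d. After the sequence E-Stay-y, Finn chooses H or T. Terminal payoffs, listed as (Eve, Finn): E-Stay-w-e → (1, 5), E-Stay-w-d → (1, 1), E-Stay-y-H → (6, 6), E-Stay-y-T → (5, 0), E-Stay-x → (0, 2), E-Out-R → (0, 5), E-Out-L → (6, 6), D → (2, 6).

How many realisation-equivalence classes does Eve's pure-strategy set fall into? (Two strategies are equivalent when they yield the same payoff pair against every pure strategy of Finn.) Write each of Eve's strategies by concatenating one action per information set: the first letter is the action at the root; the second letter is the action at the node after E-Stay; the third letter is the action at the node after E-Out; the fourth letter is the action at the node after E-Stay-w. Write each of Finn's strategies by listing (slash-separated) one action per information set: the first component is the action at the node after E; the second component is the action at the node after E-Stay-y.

9

Eve has 24 pure strategies: EwRe, EwRd, EwLe, EwLd, EyRe, EyRd, EyLe, EyLd, ExRe, ExRd, ExLe, ExLd, DwRe, DwRd, DwLe, DwLd, DyRe, DyRd, DyLe, DyLd, DxRe, DxRd, DxLe, DxLd. Columns: Stay/H, Stay/T, Out/H, Out/T.
{EwRe} → row (1,5) (1,5) (0,5) (0,5)
{EwRd} → row (1,1) (1,1) (0,5) (0,5)
{EwLe} → row (1,5) (1,5) (6,6) (6,6)
{EwLd} → row (1,1) (1,1) (6,6) (6,6)
{EyRe, EyRd} → row (6,6) (5,0) (0,5) (0,5)
{EyLe, EyLd} → row (6,6) (5,0) (6,6) (6,6)
{ExRe, ExRd} → row (0,2) (0,2) (0,5) (0,5)
{ExLe, ExLd} → row (0,2) (0,2) (6,6) (6,6)
{DwRe, DwRd, DwLe, DwLd, DyRe, DyRd, DyLe, DyLd, DxRe, DxRd, DxLe, DxLd} → row (2,6) (2,6) (2,6) (2,6)
That's 9 distinct rows out of 24 strategies.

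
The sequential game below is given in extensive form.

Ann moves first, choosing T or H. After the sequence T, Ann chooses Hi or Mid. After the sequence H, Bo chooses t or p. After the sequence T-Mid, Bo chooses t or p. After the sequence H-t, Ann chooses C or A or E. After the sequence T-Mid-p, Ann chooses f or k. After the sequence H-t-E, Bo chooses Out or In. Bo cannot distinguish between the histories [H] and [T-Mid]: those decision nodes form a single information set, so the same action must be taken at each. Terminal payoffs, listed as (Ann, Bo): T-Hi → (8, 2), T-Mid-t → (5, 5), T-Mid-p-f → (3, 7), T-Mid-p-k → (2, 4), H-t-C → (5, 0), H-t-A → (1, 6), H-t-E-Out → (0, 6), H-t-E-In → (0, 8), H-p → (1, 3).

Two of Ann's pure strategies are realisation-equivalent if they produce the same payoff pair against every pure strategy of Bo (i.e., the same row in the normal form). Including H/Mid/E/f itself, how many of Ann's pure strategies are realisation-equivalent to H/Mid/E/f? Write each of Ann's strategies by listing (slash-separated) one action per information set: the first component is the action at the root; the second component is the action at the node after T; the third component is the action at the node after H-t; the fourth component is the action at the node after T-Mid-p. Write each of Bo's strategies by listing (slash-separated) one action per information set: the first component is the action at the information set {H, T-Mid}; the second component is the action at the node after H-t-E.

4

Row for H/Mid/E/f (columns t/Out, t/In, p/Out, p/In): (0,6) (0,8) (1,3) (1,3).
Under H/Mid/E/f, Ann's choice at the node after T and at the node after T-Mid-p can never be reached regardless of what Bo does, so varying those choices leaves every outcome unchanged.
Holding the reachable choices fixed and varying the unreachable ones freely already gives 2 × 2 = 4 equivalent strategies.
No other strategy reproduces this row, so those 4 are the full class: H/Hi/E/f, H/Hi/E/k, H/Mid/E/f, H/Mid/E/k.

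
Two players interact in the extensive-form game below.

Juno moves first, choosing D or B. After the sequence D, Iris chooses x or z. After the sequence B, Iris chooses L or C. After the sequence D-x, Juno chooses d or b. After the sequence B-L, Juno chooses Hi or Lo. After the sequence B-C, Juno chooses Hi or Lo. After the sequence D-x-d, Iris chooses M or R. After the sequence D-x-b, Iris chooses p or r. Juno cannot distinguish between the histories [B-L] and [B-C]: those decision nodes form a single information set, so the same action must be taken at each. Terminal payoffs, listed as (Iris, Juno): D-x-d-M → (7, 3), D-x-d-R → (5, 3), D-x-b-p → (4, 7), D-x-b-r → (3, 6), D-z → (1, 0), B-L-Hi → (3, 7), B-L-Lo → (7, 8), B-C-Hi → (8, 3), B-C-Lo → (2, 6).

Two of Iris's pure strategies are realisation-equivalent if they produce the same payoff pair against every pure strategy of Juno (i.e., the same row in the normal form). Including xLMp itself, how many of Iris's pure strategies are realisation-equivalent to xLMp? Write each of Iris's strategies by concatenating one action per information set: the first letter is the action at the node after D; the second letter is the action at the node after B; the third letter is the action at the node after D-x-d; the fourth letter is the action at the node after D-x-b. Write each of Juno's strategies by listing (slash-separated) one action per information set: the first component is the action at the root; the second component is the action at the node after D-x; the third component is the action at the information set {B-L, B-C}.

1

Row for xLMp (columns D/d/Hi, D/d/Lo, D/b/Hi, D/b/Lo, B/d/Hi, B/d/Lo, B/b/Hi, B/b/Lo): (7,3) (7,3) (4,7) (4,7) (3,7) (7,8) (3,7) (7,8).
Every one of Iris's information sets is on the play path for some reply by Juno when Iris follows xLMp.
Changing the action at any of them therefore changes at least one column, so only xLMp itself gives this row.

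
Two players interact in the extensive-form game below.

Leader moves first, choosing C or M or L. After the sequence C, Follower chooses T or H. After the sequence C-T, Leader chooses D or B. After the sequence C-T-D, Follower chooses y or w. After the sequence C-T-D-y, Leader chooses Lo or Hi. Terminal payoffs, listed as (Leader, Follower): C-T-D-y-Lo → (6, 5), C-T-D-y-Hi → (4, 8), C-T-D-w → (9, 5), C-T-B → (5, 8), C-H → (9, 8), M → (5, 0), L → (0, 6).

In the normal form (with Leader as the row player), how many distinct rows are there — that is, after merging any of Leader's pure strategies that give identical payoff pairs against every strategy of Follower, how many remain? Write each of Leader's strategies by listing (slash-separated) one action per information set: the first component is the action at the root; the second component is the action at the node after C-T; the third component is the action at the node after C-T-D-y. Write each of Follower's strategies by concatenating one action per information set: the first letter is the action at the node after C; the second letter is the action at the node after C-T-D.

Leader has 12 pure strategies: C/D/Lo, C/D/Hi, C/B/Lo, C/B/Hi, M/D/Lo, M/D/Hi, M/B/Lo, M/B/Hi, L/D/Lo, L/D/Hi, L/B/Lo, L/B/Hi. Columns: Ty, Tw, Hy, Hw.
{C/D/Lo} → row (6,5) (9,5) (9,8) (9,8)
{C/D/Hi} → row (4,8) (9,5) (9,8) (9,8)
{C/B/Lo, C/B/Hi} → row (5,8) (5,8) (9,8) (9,8)
{M/D/Lo, M/D/Hi, M/B/Lo, M/B/Hi} → row (5,0) (5,0) (5,0) (5,0)
{L/D/Lo, L/D/Hi, L/B/Lo, L/B/Hi} → row (0,6) (0,6) (0,6) (0,6)
That's 5 distinct rows out of 12 strategies.

5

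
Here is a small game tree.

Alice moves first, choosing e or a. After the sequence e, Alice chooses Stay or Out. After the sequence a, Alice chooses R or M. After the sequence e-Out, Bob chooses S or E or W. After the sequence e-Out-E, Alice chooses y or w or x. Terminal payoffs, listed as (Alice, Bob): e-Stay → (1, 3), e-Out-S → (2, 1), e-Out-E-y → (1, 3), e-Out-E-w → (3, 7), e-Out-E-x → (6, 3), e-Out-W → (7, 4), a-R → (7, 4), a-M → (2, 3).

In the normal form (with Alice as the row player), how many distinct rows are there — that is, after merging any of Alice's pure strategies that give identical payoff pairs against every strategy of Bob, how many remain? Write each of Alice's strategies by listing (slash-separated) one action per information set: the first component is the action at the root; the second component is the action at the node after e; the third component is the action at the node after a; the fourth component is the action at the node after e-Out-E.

6

Alice has 24 pure strategies: e/Stay/R/y, e/Stay/R/w, e/Stay/R/x, e/Stay/M/y, e/Stay/M/w, e/Stay/M/x, e/Out/R/y, e/Out/R/w, e/Out/R/x, e/Out/M/y, e/Out/M/w, e/Out/M/x, a/Stay/R/y, a/Stay/R/w, a/Stay/R/x, a/Stay/M/y, a/Stay/M/w, a/Stay/M/x, a/Out/R/y, a/Out/R/w, a/Out/R/x, a/Out/M/y, a/Out/M/w, a/Out/M/x. Columns: S, E, W.
{e/Stay/R/y, e/Stay/R/w, e/Stay/R/x, e/Stay/M/y, e/Stay/M/w, e/Stay/M/x} → row (1,3) (1,3) (1,3)
{e/Out/R/y, e/Out/M/y} → row (2,1) (1,3) (7,4)
{e/Out/R/w, e/Out/M/w} → row (2,1) (3,7) (7,4)
{e/Out/R/x, e/Out/M/x} → row (2,1) (6,3) (7,4)
{a/Stay/R/y, a/Stay/R/w, a/Stay/R/x, a/Out/R/y, a/Out/R/w, a/Out/R/x} → row (7,4) (7,4) (7,4)
{a/Stay/M/y, a/Stay/M/w, a/Stay/M/x, a/Out/M/y, a/Out/M/w, a/Out/M/x} → row (2,3) (2,3) (2,3)
That's 6 distinct rows out of 24 strategies.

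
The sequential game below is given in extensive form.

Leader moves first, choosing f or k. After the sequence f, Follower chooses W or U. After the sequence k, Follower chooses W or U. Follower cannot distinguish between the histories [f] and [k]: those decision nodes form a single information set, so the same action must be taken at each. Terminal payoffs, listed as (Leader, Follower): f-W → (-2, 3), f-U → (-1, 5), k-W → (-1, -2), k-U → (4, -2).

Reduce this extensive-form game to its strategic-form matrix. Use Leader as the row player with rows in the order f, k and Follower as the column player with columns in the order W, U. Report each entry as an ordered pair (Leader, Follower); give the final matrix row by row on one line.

Row f: W→(-2,3), U→(-1,5)
Row k: W→(-1,-2), U→(4,-2)

f: (-2,3) (-1,5) | k: (-1,-2) (4,-2)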